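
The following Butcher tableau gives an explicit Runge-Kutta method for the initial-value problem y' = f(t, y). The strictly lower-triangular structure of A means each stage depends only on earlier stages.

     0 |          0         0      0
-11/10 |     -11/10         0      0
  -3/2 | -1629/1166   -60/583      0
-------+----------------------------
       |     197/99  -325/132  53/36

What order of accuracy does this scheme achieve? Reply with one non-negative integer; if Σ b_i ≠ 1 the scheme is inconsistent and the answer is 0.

3

b = (197/99, -325/132, 53/36)
c = (0, -11/10, -3/2)
Ac = (0, 0, 6/53)
Σ b_i: 197/99·1 + (-325/132)·1 + 53/36·1 = 1 ✓
b·c: (-325/132)·(-11/10) + 53/36·(-3/2) = 1/2 ✓
b·c²: (-325/132)·121/100 + 53/36·9/4 = 1/3 ✓
b·Ac: 53/36·6/53 = 1/6 ✓; 3 stages ⇒ order 3.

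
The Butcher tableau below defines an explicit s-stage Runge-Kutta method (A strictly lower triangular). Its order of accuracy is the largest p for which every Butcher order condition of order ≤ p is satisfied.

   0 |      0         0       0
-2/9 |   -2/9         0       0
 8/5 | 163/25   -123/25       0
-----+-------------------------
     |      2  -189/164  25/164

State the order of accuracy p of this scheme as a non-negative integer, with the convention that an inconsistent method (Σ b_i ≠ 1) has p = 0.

b = (2, -189/164, 25/164)
c = (0, -2/9, 8/5)
Ac = (0, 0, 82/75)
Σ b_i: 2·1 + (-189/164)·1 + 25/164·1 = 1 ✓
b·c: (-189/164)·(-2/9) + 25/164·8/5 = 1/2 ✓
b·c²: (-189/164)·4/81 + 25/164·64/25 = 1/3 ✓
b·Ac: 25/164·82/75 = 1/6 ✓; 3 stages ⇒ order 3.

3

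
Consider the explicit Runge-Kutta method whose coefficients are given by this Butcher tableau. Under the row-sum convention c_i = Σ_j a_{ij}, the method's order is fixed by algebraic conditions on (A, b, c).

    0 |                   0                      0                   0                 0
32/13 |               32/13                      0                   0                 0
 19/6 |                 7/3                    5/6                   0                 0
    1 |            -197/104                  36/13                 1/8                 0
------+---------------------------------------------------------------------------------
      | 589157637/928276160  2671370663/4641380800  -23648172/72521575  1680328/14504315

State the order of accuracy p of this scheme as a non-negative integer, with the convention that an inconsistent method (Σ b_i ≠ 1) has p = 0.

3

b = (589157637/928276160, 2671370663/4641380800, -23648172/72521575, 1680328/14504315)
c = (0, 32/13, 19/6, 1)
Ac = (0, 0, 80/39, 58507/8112)
Σ b_i: 589157637/928276160·1 + 2671370663/4641380800·1 + (-23648172/72521575)·1 + 1680328/14504315·1 = 1 ✓
b·c: 2671370663/4641380800·32/13 + (-23648172/72521575)·19/6 + 1680328/14504315·1 = 1/2 ✓
b·c²: 2671370663/4641380800·1024/169 + (-23648172/72521575)·361/36 + 1680328/14504315·1 = 1/3 ✓
b·Ac: (-23648172/72521575)·80/39 + 1680328/14504315·58507/8112 = 1/6 ✓
b·c³: 2671370663/4641380800·32768/2197 + (-23648172/72521575)·6859/216 + 1680328/14504315·1 = -295548313/178632090 ≠ 1/4 ⇒ order 3.
b·(c∘Ac): (-23648172/72521575)·760/117 + 1680328/14504315·58507/8112 = -37206423/29008630 ≠ 1/8
b·Ac²: (-23648172/72521575)·2560/507 + 1680328/14504315·11409949/632736 = 31624435/71452836 ≠ 1/12
b·A²c: 1680328/14504315·10/39 = 258512/8702589 ≠ 1/24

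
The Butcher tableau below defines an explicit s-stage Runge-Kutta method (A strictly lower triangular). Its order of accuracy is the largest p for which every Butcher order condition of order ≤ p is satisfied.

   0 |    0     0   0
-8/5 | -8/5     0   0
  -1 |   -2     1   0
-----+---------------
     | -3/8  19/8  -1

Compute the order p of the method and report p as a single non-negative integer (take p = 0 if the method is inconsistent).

b = (-3/8, 19/8, -1)
c = (0, -8/5, -1)
Ac = (0, 0, -8/5)
Σ b_i: (-3/8)·1 + 19/8·1 + (-1)·1 = 1 ✓
b·c: 19/8·(-8/5) + (-1)·(-1) = -14/5 ≠ 1/2 ⇒ order 1.

1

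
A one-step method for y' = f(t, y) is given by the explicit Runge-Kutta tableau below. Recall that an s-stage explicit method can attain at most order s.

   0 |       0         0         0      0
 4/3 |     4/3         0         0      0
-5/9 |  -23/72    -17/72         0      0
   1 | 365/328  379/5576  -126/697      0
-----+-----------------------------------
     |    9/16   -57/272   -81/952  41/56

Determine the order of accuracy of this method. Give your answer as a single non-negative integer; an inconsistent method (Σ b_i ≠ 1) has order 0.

4

b = (9/16, -57/272, -81/952, 41/56)
c = (0, 4/3, -5/9, 1)
Ac = (0, 0, -17/54, 47/246)
Σ b_i: 9/16·1 + (-57/272)·1 + (-81/952)·1 + 41/56·1 = 1 ✓
b·c: (-57/272)·4/3 + (-81/952)·(-5/9) + 41/56·1 = 1/2 ✓
b·c²: (-57/272)·16/9 + (-81/952)·25/81 + 41/56·1 = 1/3 ✓
b·Ac: (-81/952)·(-17/54) + 41/56·47/246 = 1/6 ✓
b·c³: (-57/272)·64/27 + (-81/952)·(-125/729) + 41/56·1 = 1/4 ✓
b·(c∘Ac): (-81/952)·85/486 + 41/56·47/246 = 1/8 ✓
b·Ac²: (-81/952)·(-34/81) + 41/56·8/123 = 1/12 ✓
b·A²c: 41/56·7/123 = 1/24 ✓; 4 stages ⇒ order 4.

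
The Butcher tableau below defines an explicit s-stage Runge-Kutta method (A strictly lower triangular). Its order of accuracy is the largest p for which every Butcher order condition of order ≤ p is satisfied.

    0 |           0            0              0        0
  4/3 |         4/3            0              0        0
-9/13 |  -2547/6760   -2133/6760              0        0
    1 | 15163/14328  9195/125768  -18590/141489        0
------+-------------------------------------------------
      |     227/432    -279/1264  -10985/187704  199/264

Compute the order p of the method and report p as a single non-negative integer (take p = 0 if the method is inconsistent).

b = (227/432, -279/1264, -10985/187704, 199/264)
c = (0, 4/3, -9/13, 1)
Ac = (0, 0, -711/1690, 75/398)
Σ b_i: 227/432·1 + (-279/1264)·1 + (-10985/187704)·1 + 199/264·1 = 1 ✓
b·c: (-279/1264)·4/3 + (-10985/187704)·(-9/13) + 199/264·1 = 1/2 ✓
b·c²: (-279/1264)·16/9 + (-10985/187704)·81/169 + 199/264·1 = 1/3 ✓
b·Ac: (-10985/187704)·(-711/1690) + 199/264·75/398 = 1/6 ✓
b·c³: (-279/1264)·64/27 + (-10985/187704)·(-729/2197) + 199/264·1 = 1/4 ✓
b·(c∘Ac): (-10985/187704)·6399/21970 + 199/264·75/398 = 1/8 ✓
b·Ac²: (-10985/187704)·(-474/845) + 199/264·40/597 = 1/12 ✓
b·A²c: 199/264·11/199 = 1/24 ✓; 4 stages ⇒ order 4.

4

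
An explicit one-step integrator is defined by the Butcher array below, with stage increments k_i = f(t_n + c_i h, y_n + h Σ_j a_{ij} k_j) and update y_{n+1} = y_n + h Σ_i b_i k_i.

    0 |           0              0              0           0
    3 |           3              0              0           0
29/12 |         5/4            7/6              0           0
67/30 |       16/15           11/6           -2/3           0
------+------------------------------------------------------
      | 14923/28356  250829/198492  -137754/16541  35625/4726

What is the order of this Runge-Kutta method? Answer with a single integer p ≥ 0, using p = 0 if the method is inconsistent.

3

b = (14923/28356, 250829/198492, -137754/16541, 35625/4726)
c = (0, 3, 29/12, 67/30)
Ac = (0, 0, 7/2, 35/9)
Σ b_i: 14923/28356·1 + 250829/198492·1 + (-137754/16541)·1 + 35625/4726·1 = 1 ✓
b·c: 250829/198492·3 + (-137754/16541)·29/12 + 35625/4726·67/30 = 1/2 ✓
b·c²: 250829/198492·9 + (-137754/16541)·841/144 + 35625/4726·4489/900 = 1/3 ✓
b·Ac: (-137754/16541)·7/2 + 35625/4726·35/9 = 1/6 ✓
b·c³: 250829/198492·27 + (-137754/16541)·24389/1728 + 35625/4726·300763/27000 = 372133/680544 ≠ 1/4 ⇒ order 3.
b·(c∘Ac): (-137754/16541)·203/24 + 35625/4726·469/54 = -105731/21267 ≠ 1/8
b·Ac²: (-137754/16541)·21/2 + 35625/4726·2723/216 = 2580761/340272 ≠ 1/12
b·A²c: 35625/4726·(-7/3) = -83125/4726 ≠ 1/24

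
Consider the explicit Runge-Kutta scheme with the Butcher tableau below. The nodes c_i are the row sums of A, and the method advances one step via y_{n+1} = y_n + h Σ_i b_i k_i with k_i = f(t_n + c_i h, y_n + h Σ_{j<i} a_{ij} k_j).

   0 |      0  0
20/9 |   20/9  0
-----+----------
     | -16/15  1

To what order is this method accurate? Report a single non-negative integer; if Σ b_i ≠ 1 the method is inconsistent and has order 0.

0

b = (-16/15, 1)
c = (0, 20/9)
Σ b_i: (-16/15)·1 + 1·1 = -1/15 ≠ 1 ⇒ order 0.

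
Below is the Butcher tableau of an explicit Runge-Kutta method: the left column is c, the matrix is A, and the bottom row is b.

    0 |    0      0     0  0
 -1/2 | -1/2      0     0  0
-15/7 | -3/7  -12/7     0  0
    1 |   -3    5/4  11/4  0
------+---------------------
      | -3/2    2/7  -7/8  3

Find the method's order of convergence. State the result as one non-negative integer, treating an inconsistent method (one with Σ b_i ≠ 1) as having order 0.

b = (-3/2, 2/7, -7/8, 3)
c = (0, -1/2, -15/7, 1)
Ac = (0, 0, 6/7, -365/56)
Σ b_i: (-3/2)·1 + 2/7·1 + (-7/8)·1 + 3·1 = 51/56 ≠ 1 ⇒ order 0.

0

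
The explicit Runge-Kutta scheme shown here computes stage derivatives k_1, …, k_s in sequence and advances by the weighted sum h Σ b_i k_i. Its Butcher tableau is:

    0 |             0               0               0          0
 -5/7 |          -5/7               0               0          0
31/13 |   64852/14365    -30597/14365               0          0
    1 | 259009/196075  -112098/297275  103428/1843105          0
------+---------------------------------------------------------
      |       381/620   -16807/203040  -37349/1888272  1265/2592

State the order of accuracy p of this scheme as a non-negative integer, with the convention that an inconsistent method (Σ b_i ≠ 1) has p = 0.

4

b = (381/620, -16807/203040, -37349/1888272, 1265/2592)
c = (0, -5/7, 31/13, 1)
Ac = (0, 0, 4371/2873, 102/253)
Σ b_i: 381/620·1 + (-16807/203040)·1 + (-37349/1888272)·1 + 1265/2592·1 = 1 ✓
b·c: (-16807/203040)·(-5/7) + (-37349/1888272)·31/13 + 1265/2592·1 = 1/2 ✓
b·c²: (-16807/203040)·25/49 + (-37349/1888272)·961/169 + 1265/2592·1 = 1/3 ✓
b·Ac: (-37349/1888272)·4371/2873 + 1265/2592·102/253 = 1/6 ✓
b·c³: (-16807/203040)·(-125/343) + (-37349/1888272)·29791/2197 + 1265/2592·1 = 1/4 ✓
b·(c∘Ac): (-37349/1888272)·135501/37349 + 1265/2592·102/253 = 1/8 ✓
b·Ac²: (-37349/1888272)·(-21855/20111) + 1265/2592·102/805 = 1/12 ✓
b·A²c: 1265/2592·108/1265 = 1/24 ✓; 4 stages ⇒ order 4.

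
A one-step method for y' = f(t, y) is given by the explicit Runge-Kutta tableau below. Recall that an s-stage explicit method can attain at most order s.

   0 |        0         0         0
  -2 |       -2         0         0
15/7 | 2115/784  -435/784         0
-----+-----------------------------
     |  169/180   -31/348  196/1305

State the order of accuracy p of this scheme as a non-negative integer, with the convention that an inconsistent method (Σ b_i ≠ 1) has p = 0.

b = (169/180, -31/348, 196/1305)
c = (0, -2, 15/7)
Ac = (0, 0, 435/392)
Σ b_i: 169/180·1 + (-31/348)·1 + 196/1305·1 = 1 ✓
b·c: (-31/348)·(-2) + 196/1305·15/7 = 1/2 ✓
b·c²: (-31/348)·4 + 196/1305·225/49 = 1/3 ✓
b·Ac: 196/1305·435/392 = 1/6 ✓; 3 stages ⇒ order 3.

3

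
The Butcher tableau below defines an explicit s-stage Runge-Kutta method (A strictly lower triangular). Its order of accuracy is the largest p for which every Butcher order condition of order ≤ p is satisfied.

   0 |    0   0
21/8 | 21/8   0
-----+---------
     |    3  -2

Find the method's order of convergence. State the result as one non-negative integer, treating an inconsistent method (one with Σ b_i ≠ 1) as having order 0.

1

b = (3, -2)
c = (0, 21/8)
Σ b_i: 3·1 + (-2)·1 = 1 ✓
b·c: (-2)·21/8 = -21/4 ≠ 1/2 ⇒ order 1.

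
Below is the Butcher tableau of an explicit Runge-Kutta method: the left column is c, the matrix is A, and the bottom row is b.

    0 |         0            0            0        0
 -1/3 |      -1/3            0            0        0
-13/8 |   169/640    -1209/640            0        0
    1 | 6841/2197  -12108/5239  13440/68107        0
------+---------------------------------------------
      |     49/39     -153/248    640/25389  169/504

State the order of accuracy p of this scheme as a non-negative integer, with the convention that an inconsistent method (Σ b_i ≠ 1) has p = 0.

4

b = (49/39, -153/248, 640/25389, 169/504)
c = (0, -1/3, -13/8, 1)
Ac = (0, 0, 403/640, 76/169)
Σ b_i: 49/39·1 + (-153/248)·1 + 640/25389·1 + 169/504·1 = 1 ✓
b·c: (-153/248)·(-1/3) + 640/25389·(-13/8) + 169/504·1 = 1/2 ✓
b·c²: (-153/248)·1/9 + 640/25389·169/64 + 169/504·1 = 1/3 ✓
b·Ac: 640/25389·403/640 + 169/504·76/169 = 1/6 ✓
b·c³: (-153/248)·(-1/27) + 640/25389·(-2197/512) + 169/504·1 = 1/4 ✓
b·(c∘Ac): 640/25389·(-5239/5120) + 169/504·76/169 = 1/8 ✓
b·Ac²: 640/25389·(-403/1920) + 169/504·134/507 = 1/12 ✓
b·A²c: 169/504·21/169 = 1/24 ✓; 4 stages ⇒ order 4.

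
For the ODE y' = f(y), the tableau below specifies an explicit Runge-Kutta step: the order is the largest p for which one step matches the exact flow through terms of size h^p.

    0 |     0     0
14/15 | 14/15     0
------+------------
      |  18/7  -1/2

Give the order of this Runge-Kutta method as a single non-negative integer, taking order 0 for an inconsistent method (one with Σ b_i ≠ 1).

b = (18/7, -1/2)
c = (0, 14/15)
Σ b_i: 18/7·1 + (-1/2)·1 = 29/14 ≠ 1 ⇒ order 0.

0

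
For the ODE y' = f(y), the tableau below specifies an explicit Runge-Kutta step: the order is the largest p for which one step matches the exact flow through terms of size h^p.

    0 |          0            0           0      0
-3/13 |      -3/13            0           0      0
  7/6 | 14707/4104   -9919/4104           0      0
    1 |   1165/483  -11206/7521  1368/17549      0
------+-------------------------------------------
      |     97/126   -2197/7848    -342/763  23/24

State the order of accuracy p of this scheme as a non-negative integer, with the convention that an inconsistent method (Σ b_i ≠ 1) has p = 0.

4

b = (97/126, -2197/7848, -342/763, 23/24)
c = (0, -3/13, 7/6, 1)
Ac = (0, 0, 763/1368, 10/23)
Σ b_i: 97/126·1 + (-2197/7848)·1 + (-342/763)·1 + 23/24·1 = 1 ✓
b·c: (-2197/7848)·(-3/13) + (-342/763)·7/6 + 23/24·1 = 1/2 ✓
b·c²: (-2197/7848)·9/169 + (-342/763)·49/36 + 23/24·1 = 1/3 ✓
b·Ac: (-342/763)·763/1368 + 23/24·10/23 = 1/6 ✓
b·c³: (-2197/7848)·(-27/2197) + (-342/763)·343/216 + 23/24·1 = 1/4 ✓
b·(c∘Ac): (-342/763)·5341/8208 + 23/24·10/23 = 1/8 ✓
b·Ac²: (-342/763)·(-763/5928) + 23/24·8/299 = 1/12 ✓
b·A²c: 23/24·1/23 = 1/24 ✓; 4 stages ⇒ order 4.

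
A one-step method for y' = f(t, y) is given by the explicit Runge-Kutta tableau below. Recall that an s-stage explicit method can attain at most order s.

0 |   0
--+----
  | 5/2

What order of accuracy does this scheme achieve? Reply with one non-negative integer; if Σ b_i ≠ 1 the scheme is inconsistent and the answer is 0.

b = (5/2)
c = (0)
Σ b_i: 5/2·1 = 5/2 ≠ 1 ⇒ order 0.

0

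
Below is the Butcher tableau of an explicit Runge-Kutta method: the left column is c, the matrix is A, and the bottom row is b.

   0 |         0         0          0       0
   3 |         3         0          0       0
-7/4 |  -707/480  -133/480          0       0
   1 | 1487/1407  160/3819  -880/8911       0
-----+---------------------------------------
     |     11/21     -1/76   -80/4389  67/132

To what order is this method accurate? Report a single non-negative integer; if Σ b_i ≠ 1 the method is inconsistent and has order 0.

b = (11/21, -1/76, -80/4389, 67/132)
c = (0, 3, -7/4, 1)
Ac = (0, 0, -133/160, 20/67)
Σ b_i: 11/21·1 + (-1/76)·1 + (-80/4389)·1 + 67/132·1 = 1 ✓
b·c: (-1/76)·3 + (-80/4389)·(-7/4) + 67/132·1 = 1/2 ✓
b·c²: (-1/76)·9 + (-80/4389)·49/16 + 67/132·1 = 1/3 ✓
b·Ac: (-80/4389)·(-133/160) + 67/132·20/67 = 1/6 ✓
b·c³: (-1/76)·27 + (-80/4389)·(-343/64) + 67/132·1 = 1/4 ✓
b·(c∘Ac): (-80/4389)·931/640 + 67/132·20/67 = 1/8 ✓
b·Ac²: (-80/4389)·(-399/160) + 67/132·5/67 = 1/12 ✓
b·A²c: 67/132·11/134 = 1/24 ✓; 4 stages ⇒ order 4.

4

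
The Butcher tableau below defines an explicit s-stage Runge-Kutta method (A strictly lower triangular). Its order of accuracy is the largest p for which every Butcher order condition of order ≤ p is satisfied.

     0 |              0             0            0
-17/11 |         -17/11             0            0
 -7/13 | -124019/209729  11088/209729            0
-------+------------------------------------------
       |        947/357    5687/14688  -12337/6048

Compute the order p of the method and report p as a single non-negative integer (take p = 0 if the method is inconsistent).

b = (947/357, 5687/14688, -12337/6048)
c = (0, -17/11, -7/13)
Ac = (0, 0, -1008/12337)
Σ b_i: 947/357·1 + 5687/14688·1 + (-12337/6048)·1 = 1 ✓
b·c: 5687/14688·(-17/11) + (-12337/6048)·(-7/13) = 1/2 ✓
b·c²: 5687/14688·289/121 + (-12337/6048)·49/169 = 1/3 ✓
b·Ac: (-12337/6048)·(-1008/12337) = 1/6 ✓; 3 stages ⇒ order 3.

3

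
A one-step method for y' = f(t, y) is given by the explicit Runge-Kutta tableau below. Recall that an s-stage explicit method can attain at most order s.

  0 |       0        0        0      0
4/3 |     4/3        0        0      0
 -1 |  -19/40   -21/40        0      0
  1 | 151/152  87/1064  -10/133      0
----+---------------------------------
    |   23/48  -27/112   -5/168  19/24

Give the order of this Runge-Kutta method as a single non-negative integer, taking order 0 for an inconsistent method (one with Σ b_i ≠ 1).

4

b = (23/48, -27/112, -5/168, 19/24)
c = (0, 4/3, -1, 1)
Ac = (0, 0, -7/10, 7/38)
Σ b_i: 23/48·1 + (-27/112)·1 + (-5/168)·1 + 19/24·1 = 1 ✓
b·c: (-27/112)·4/3 + (-5/168)·(-1) + 19/24·1 = 1/2 ✓
b·c²: (-27/112)·16/9 + (-5/168)·1 + 19/24·1 = 1/3 ✓
b·Ac: (-5/168)·(-7/10) + 19/24·7/38 = 1/6 ✓
b·c³: (-27/112)·64/27 + (-5/168)·(-1) + 19/24·1 = 1/4 ✓
b·(c∘Ac): (-5/168)·7/10 + 19/24·7/38 = 1/8 ✓
b·Ac²: (-5/168)·(-14/15) + 19/24·4/57 = 1/12 ✓
b·A²c: 19/24·1/19 = 1/24 ✓; 4 stages ⇒ order 4.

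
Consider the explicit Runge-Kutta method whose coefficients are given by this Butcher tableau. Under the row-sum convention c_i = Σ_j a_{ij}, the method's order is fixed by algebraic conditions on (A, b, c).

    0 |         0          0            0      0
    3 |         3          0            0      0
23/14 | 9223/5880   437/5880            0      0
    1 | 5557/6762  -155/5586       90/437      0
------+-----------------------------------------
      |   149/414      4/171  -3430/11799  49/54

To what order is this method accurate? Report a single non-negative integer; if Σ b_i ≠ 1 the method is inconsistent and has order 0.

b = (149/414, 4/171, -3430/11799, 49/54)
c = (0, 3, 23/14, 1)
Ac = (0, 0, 437/1960, 25/98)
Σ b_i: 149/414·1 + 4/171·1 + (-3430/11799)·1 + 49/54·1 = 1 ✓
b·c: 4/171·3 + (-3430/11799)·23/14 + 49/54·1 = 1/2 ✓
b·c²: 4/171·9 + (-3430/11799)·529/196 + 49/54·1 = 1/3 ✓
b·Ac: (-3430/11799)·437/1960 + 49/54·25/98 = 1/6 ✓
b·c³: 4/171·27 + (-3430/11799)·12167/2744 + 49/54·1 = 1/4 ✓
b·(c∘Ac): (-3430/11799)·10051/27440 + 49/54·25/98 = 1/8 ✓
b·Ac²: (-3430/11799)·1311/1960 + 49/54·15/49 = 1/12 ✓
b·A²c: 49/54·9/196 = 1/24 ✓; 4 stages ⇒ order 4.

4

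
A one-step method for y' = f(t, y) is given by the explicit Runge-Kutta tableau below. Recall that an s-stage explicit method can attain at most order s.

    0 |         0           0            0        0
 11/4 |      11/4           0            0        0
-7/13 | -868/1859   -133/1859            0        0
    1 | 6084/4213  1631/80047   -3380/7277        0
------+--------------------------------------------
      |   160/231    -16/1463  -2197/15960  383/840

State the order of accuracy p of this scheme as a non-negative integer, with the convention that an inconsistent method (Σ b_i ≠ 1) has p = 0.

b = (160/231, -16/1463, -2197/15960, 383/840)
c = (0, 11/4, -7/13, 1)
Ac = (0, 0, -133/676, 469/1532)
Σ b_i: 160/231·1 + (-16/1463)·1 + (-2197/15960)·1 + 383/840·1 = 1 ✓
b·c: (-16/1463)·11/4 + (-2197/15960)·(-7/13) + 383/840·1 = 1/2 ✓
b·c²: (-16/1463)·121/16 + (-2197/15960)·49/169 + 383/840·1 = 1/3 ✓
b·Ac: (-2197/15960)·(-133/676) + 383/840·469/1532 = 1/6 ✓
b·c³: (-16/1463)·1331/64 + (-2197/15960)·(-343/2197) + 383/840·1 = 1/4 ✓
b·(c∘Ac): (-2197/15960)·931/8788 + 383/840·469/1532 = 1/8 ✓
b·Ac²: (-2197/15960)·(-1463/2704) + 383/840·119/6128 = 1/12 ✓
b·A²c: 383/840·35/383 = 1/24 ✓; 4 stages ⇒ order 4.

4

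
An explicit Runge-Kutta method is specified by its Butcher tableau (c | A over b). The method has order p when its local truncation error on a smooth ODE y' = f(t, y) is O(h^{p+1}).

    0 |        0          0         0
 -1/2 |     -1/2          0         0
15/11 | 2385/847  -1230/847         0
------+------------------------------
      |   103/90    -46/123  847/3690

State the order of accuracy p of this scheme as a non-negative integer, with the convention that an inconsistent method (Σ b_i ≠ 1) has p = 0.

b = (103/90, -46/123, 847/3690)
c = (0, -1/2, 15/11)
Ac = (0, 0, 615/847)
Σ b_i: 103/90·1 + (-46/123)·1 + 847/3690·1 = 1 ✓
b·c: (-46/123)·(-1/2) + 847/3690·15/11 = 1/2 ✓
b·c²: (-46/123)·1/4 + 847/3690·225/121 = 1/3 ✓
b·Ac: 847/3690·615/847 = 1/6 ✓; 3 stages ⇒ order 3.

3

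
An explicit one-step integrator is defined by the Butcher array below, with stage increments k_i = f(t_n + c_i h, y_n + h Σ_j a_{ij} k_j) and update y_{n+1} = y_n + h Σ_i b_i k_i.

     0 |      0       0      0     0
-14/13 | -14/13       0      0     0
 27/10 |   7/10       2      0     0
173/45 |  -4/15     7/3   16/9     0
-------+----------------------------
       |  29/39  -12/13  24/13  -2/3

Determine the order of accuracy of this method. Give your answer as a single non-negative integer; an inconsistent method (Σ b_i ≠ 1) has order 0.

b = (29/39, -12/13, 24/13, -2/3)
c = (0, -14/13, 27/10, 173/45)
Ac = (0, 0, -28/13, 446/195)
Σ b_i: 29/39·1 + (-12/13)·1 + 24/13·1 + (-2/3)·1 = 1 ✓
b·c: (-12/13)·(-14/13) + 24/13·27/10 + (-2/3)·173/45 = 15586/4563 ≠ 1/2 ⇒ order 1.

1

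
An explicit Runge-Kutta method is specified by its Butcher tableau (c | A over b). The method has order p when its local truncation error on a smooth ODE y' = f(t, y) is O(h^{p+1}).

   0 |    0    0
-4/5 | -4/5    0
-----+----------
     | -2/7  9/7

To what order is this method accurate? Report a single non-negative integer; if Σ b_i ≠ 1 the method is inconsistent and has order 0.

b = (-2/7, 9/7)
c = (0, -4/5)
Σ b_i: (-2/7)·1 + 9/7·1 = 1 ✓
b·c: 9/7·(-4/5) = -36/35 ≠ 1/2 ⇒ order 1.

1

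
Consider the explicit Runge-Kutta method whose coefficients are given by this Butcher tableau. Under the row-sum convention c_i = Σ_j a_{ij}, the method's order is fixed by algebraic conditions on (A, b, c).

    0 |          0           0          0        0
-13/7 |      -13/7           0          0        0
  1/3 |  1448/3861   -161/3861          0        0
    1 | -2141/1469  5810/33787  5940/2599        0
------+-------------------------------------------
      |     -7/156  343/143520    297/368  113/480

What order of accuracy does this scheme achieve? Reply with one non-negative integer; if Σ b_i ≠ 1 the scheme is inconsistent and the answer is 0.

b = (-7/156, 343/143520, 297/368, 113/480)
c = (0, -13/7, 1/3, 1)
Ac = (0, 0, 23/297, 50/113)
Σ b_i: (-7/156)·1 + 343/143520·1 + 297/368·1 + 113/480·1 = 1 ✓
b·c: 343/143520·(-13/7) + 297/368·1/3 + 113/480·1 = 1/2 ✓
b·c²: 343/143520·169/49 + 297/368·1/9 + 113/480·1 = 1/3 ✓
b·Ac: 297/368·23/297 + 113/480·50/113 = 1/6 ✓
b·c³: 343/143520·(-2197/343) + 297/368·1/27 + 113/480·1 = 1/4 ✓
b·(c∘Ac): 297/368·23/891 + 113/480·50/113 = 1/8 ✓
b·Ac²: 297/368·(-299/2079) + 113/480·670/791 = 1/12 ✓
b·A²c: 113/480·20/113 = 1/24 ✓; 4 stages ⇒ order 4.

4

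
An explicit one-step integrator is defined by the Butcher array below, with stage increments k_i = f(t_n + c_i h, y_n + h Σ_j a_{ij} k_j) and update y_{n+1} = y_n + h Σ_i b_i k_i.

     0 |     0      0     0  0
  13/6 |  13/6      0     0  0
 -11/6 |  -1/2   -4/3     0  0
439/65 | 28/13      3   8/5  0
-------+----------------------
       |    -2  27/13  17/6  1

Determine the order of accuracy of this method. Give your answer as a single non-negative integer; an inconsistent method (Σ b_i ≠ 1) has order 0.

b = (-2, 27/13, 17/6, 1)
c = (0, 13/6, -11/6, 439/65)
Ac = (0, 0, -26/9, 107/30)
Σ b_i: (-2)·1 + 27/13·1 + 17/6·1 + 1·1 = 305/78 ≠ 1 ⇒ order 0.

0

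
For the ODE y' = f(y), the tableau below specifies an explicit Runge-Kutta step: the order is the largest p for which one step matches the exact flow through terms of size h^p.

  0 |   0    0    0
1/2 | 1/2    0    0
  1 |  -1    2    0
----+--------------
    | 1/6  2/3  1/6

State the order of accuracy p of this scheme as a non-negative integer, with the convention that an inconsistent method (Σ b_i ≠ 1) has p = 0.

3

b = (1/6, 2/3, 1/6)
c = (0, 1/2, 1)
Ac = (0, 0, 1)
Σ b_i: 1/6·1 + 2/3·1 + 1/6·1 = 1 ✓
b·c: 2/3·1/2 + 1/6·1 = 1/2 ✓
b·c²: 2/3·1/4 + 1/6·1 = 1/3 ✓
b·Ac: 1/6·1 = 1/6 ✓; 3 stages ⇒ order 3.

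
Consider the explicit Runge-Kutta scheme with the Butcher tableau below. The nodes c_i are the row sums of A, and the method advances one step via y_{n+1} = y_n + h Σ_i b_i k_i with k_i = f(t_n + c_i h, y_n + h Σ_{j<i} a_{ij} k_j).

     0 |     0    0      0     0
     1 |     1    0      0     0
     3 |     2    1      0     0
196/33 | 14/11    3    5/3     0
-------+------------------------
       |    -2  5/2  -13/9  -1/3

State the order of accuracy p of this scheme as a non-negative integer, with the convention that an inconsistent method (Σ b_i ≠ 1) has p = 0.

0

b = (-2, 5/2, -13/9, -1/3)
c = (0, 1, 3, 196/33)
Ac = (0, 0, 1, 8)
Σ b_i: (-2)·1 + 5/2·1 + (-13/9)·1 + (-1/3)·1 = -23/18 ≠ 1 ⇒ order 0.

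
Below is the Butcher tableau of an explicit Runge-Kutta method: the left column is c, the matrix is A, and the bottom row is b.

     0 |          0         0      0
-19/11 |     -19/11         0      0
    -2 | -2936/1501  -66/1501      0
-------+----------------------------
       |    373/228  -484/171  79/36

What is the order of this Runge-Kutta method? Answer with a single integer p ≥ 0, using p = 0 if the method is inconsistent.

3

b = (373/228, -484/171, 79/36)
c = (0, -19/11, -2)
Ac = (0, 0, 6/79)
Σ b_i: 373/228·1 + (-484/171)·1 + 79/36·1 = 1 ✓
b·c: (-484/171)·(-19/11) + 79/36·(-2) = 1/2 ✓
b·c²: (-484/171)·361/121 + 79/36·4 = 1/3 ✓
b·Ac: 79/36·6/79 = 1/6 ✓; 3 stages ⇒ order 3.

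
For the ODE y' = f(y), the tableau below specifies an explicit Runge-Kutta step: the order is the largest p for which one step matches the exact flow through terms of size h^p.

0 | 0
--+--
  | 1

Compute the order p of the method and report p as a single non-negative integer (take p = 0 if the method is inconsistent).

b = (1)
c = (0)
Σ b_i: 1·1 = 1 ✓; 1 stage ⇒ order 1.

1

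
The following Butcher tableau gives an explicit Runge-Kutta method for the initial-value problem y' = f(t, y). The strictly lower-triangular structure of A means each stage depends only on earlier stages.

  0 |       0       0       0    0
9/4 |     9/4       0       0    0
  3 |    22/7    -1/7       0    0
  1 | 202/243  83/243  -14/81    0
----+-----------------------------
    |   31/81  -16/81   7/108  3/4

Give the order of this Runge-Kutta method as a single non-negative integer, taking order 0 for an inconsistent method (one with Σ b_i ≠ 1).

4

b = (31/81, -16/81, 7/108, 3/4)
c = (0, 9/4, 3, 1)
Ac = (0, 0, -9/28, 1/4)
Σ b_i: 31/81·1 + (-16/81)·1 + 7/108·1 + 3/4·1 = 1 ✓
b·c: (-16/81)·9/4 + 7/108·3 + 3/4·1 = 1/2 ✓
b·c²: (-16/81)·81/16 + 7/108·9 + 3/4·1 = 1/3 ✓
b·Ac: 7/108·(-9/28) + 3/4·1/4 = 1/6 ✓
b·c³: (-16/81)·729/64 + 7/108·27 + 3/4·1 = 1/4 ✓
b·(c∘Ac): 7/108·(-27/28) + 3/4·1/4 = 1/8 ✓
b·Ac²: 7/108·(-81/112) + 3/4·25/144 = 1/12 ✓
b·A²c: 3/4·1/18 = 1/24 ✓; 4 stages ⇒ order 4.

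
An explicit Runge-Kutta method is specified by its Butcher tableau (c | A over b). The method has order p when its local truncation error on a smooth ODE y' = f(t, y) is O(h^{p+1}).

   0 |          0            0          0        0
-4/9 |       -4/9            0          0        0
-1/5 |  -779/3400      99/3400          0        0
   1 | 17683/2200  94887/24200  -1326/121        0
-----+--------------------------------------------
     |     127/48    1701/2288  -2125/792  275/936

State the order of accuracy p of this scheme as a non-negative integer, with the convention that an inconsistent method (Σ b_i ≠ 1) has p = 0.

4

b = (127/48, 1701/2288, -2125/792, 275/936)
c = (0, -4/9, -1/5, 1)
Ac = (0, 0, -11/850, 247/550)
Σ b_i: 127/48·1 + 1701/2288·1 + (-2125/792)·1 + 275/936·1 = 1 ✓
b·c: 1701/2288·(-4/9) + (-2125/792)·(-1/5) + 275/936·1 = 1/2 ✓
b·c²: 1701/2288·16/81 + (-2125/792)·1/25 + 275/936·1 = 1/3 ✓
b·Ac: (-2125/792)·(-11/850) + 275/936·247/550 = 1/6 ✓
b·c³: 1701/2288·(-64/729) + (-2125/792)·(-1/125) + 275/936·1 = 1/4 ✓
b·(c∘Ac): (-2125/792)·11/4250 + 275/936·247/550 = 1/8 ✓
b·Ac²: (-2125/792)·22/3825 + 275/936·832/2475 = 1/12 ✓
b·A²c: 275/936·39/275 = 1/24 ✓; 4 stages ⇒ order 4.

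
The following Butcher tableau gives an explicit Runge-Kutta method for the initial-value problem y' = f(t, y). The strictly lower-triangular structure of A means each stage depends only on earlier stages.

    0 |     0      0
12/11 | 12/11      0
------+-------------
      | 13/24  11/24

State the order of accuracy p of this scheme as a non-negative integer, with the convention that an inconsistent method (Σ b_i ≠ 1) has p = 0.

b = (13/24, 11/24)
c = (0, 12/11)
Σ b_i: 13/24·1 + 11/24·1 = 1 ✓
b·c: 11/24·12/11 = 1/2 ✓; 2 stages ⇒ order 2.

2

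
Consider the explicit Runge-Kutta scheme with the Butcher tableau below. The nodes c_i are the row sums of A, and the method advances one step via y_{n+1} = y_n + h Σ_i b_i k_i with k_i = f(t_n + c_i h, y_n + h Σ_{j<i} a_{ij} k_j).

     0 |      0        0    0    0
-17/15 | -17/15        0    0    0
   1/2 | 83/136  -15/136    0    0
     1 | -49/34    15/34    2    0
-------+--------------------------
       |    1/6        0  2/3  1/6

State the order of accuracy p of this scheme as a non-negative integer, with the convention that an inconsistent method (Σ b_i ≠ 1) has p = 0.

b = (1/6, 0, 2/3, 1/6)
c = (0, -17/15, 1/2, 1)
Ac = (0, 0, 1/8, 1/2)
Σ b_i: 1/6·1 + 2/3·1 + 1/6·1 = 1 ✓
b·c: 2/3·1/2 + 1/6·1 = 1/2 ✓
b·c²: 2/3·1/4 + 1/6·1 = 1/3 ✓
b·Ac: 2/3·1/8 + 1/6·1/2 = 1/6 ✓
b·c³: 2/3·1/8 + 1/6·1 = 1/4 ✓
b·(c∘Ac): 2/3·1/16 + 1/6·1/2 = 1/8 ✓
b·Ac²: 2/3·(-17/120) + 1/6·16/15 = 1/12 ✓
b·A²c: 1/6·1/4 = 1/24 ✓; 4 stages ⇒ order 4.

4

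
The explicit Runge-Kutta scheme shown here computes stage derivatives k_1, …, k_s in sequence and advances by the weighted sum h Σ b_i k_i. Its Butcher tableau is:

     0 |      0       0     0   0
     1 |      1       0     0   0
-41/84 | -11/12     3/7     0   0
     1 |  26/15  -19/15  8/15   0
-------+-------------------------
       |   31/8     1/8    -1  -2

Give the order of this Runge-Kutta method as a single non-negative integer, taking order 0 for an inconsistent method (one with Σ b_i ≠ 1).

b = (31/8, 1/8, -1, -2)
c = (0, 1, -41/84, 1)
Ac = (0, 0, 3/7, -481/315)
Σ b_i: 31/8·1 + 1/8·1 + (-1)·1 + (-2)·1 = 1 ✓
b·c: 1/8·1 + (-1)·(-41/84) + (-2)·1 = -233/168 ≠ 1/2 ⇒ order 1.

1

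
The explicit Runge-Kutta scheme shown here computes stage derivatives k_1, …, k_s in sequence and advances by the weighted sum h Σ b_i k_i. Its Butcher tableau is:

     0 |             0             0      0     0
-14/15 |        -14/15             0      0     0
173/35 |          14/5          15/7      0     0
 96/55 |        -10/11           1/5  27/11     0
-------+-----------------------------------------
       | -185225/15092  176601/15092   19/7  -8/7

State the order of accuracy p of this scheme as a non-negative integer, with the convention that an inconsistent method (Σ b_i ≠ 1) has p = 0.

2

b = (-185225/15092, 176601/15092, 19/7, -8/7)
c = (0, -14/15, 173/35, 96/55)
Ac = (0, 0, -2, 68987/5775)
Σ b_i: (-185225/15092)·1 + 176601/15092·1 + 19/7·1 + (-8/7)·1 = 1 ✓
b·c: 176601/15092·(-14/15) + 19/7·173/35 + (-8/7)·96/55 = 1/2 ✓
b·c²: 176601/15092·196/225 + 19/7·29929/1225 + (-8/7)·9216/3025 = 45462322/622545 ≠ 1/3 ⇒ order 2.
b·Ac: 19/7·(-2) + (-8/7)·68987/5775 = -771346/40425 ≠ 1/6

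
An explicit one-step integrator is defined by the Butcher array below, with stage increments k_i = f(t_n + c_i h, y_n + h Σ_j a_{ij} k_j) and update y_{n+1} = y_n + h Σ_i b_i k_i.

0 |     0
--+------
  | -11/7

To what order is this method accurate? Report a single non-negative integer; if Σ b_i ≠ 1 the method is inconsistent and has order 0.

b = (-11/7)
c = (0)
Σ b_i: (-11/7)·1 = -11/7 ≠ 1 ⇒ order 0.

0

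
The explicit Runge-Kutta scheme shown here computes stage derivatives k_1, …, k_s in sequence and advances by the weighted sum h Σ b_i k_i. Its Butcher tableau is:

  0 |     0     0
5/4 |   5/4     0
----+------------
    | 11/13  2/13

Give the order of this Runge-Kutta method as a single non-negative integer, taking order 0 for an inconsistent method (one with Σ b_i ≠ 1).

1

b = (11/13, 2/13)
c = (0, 5/4)
Σ b_i: 11/13·1 + 2/13·1 = 1 ✓
b·c: 2/13·5/4 = 5/26 ≠ 1/2 ⇒ order 1.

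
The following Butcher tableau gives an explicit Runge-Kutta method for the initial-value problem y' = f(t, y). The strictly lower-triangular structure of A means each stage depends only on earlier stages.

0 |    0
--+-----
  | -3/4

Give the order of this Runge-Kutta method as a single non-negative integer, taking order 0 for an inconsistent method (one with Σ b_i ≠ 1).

b = (-3/4)
c = (0)
Σ b_i: (-3/4)·1 = -3/4 ≠ 1 ⇒ order 0.

0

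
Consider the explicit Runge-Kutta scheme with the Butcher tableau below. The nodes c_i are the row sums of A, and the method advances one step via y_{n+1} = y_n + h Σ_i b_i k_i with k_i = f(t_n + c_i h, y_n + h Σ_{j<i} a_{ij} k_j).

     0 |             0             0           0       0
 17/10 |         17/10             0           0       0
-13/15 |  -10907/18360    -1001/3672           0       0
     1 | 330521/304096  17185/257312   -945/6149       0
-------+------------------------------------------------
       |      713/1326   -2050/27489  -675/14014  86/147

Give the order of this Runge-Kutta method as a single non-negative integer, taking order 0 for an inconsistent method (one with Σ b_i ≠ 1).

4

b = (713/1326, -2050/27489, -675/14014, 86/147)
c = (0, 17/10, -13/15, 1)
Ac = (0, 0, -1001/2160, 679/2752)
Σ b_i: 713/1326·1 + (-2050/27489)·1 + (-675/14014)·1 + 86/147·1 = 1 ✓
b·c: (-2050/27489)·17/10 + (-675/14014)·(-13/15) + 86/147·1 = 1/2 ✓
b·c²: (-2050/27489)·289/100 + (-675/14014)·169/225 + 86/147·1 = 1/3 ✓
b·Ac: (-675/14014)·(-1001/2160) + 86/147·679/2752 = 1/6 ✓
b·c³: (-2050/27489)·4913/1000 + (-675/14014)·(-2197/3375) + 86/147·1 = 1/4 ✓
b·(c∘Ac): (-675/14014)·13013/32400 + 86/147·679/2752 = 1/8 ✓
b·Ac²: (-675/14014)·(-17017/21600) + 86/147·427/5504 = 1/12 ✓
b·A²c: 86/147·49/688 = 1/24 ✓; 4 stages ⇒ order 4.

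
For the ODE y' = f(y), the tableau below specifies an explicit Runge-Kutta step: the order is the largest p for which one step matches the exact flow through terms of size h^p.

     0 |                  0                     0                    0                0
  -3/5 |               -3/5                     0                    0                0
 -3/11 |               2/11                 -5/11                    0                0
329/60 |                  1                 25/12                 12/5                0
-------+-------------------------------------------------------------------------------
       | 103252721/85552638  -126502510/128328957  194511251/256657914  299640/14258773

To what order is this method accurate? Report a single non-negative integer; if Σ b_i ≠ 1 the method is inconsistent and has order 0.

3

b = (103252721/85552638, -126502510/128328957, 194511251/256657914, 299640/14258773)
c = (0, -3/5, -3/11, 329/60)
Ac = (0, 0, 3/11, -419/220)
Σ b_i: 103252721/85552638·1 + (-126502510/128328957)·1 + 194511251/256657914·1 + 299640/14258773·1 = 1 ✓
b·c: (-126502510/128328957)·(-3/5) + 194511251/256657914·(-3/11) + 299640/14258773·329/60 = 1/2 ✓
b·c²: (-126502510/128328957)·9/25 + 194511251/256657914·9/121 + 299640/14258773·108241/3600 = 1/3 ✓
b·Ac: 194511251/256657914·3/11 + 299640/14258773·(-419/220) = 1/6 ✓
b·c³: (-126502510/128328957)·(-27/125) + 194511251/256657914·(-27/1331) + 299640/14258773·35611289/216000 = 206781786803/56464741080 ≠ 1/4 ⇒ order 3.
b·(c∘Ac): 194511251/256657914·(-9/121) + 299640/14258773·(-137851/13200) = -19664916/71293865 ≠ 1/8
b·Ac²: 194511251/256657914·(-9/55) + 299640/14258773·2247/2420 = -163907111/1568465030 ≠ 1/12
b·A²c: 299640/14258773·36/55 = 196128/14258773 ≠ 1/24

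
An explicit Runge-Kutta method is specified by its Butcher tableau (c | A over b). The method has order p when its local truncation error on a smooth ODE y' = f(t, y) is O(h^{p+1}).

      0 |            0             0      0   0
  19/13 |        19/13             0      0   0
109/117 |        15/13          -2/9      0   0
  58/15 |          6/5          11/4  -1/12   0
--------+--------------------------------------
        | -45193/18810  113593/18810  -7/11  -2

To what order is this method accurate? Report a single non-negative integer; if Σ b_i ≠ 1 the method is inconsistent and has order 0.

2

b = (-45193/18810, 113593/18810, -7/11, -2)
c = (0, 19/13, 109/117, 58/15)
Ac = (0, 0, -38/117, 2767/702)
Σ b_i: (-45193/18810)·1 + 113593/18810·1 + (-7/11)·1 + (-2)·1 = 1 ✓
b·c: 113593/18810·19/13 + (-7/11)·109/117 + (-2)·58/15 = 1/2 ✓
b·c²: 113593/18810·361/169 + (-7/11)·11881/13689 + (-2)·3364/225 = -132168671/7528950 ≠ 1/3 ⇒ order 2.
b·Ac: (-7/11)·(-38/117) + (-2)·2767/702 = -29639/3861 ≠ 1/6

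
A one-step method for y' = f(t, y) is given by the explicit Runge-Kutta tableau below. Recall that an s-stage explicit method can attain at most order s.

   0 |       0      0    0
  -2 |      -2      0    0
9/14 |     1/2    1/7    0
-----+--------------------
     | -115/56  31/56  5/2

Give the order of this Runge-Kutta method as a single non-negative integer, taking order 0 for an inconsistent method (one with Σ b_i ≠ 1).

b = (-115/56, 31/56, 5/2)
c = (0, -2, 9/14)
Ac = (0, 0, -2/7)
Σ b_i: (-115/56)·1 + 31/56·1 + 5/2·1 = 1 ✓
b·c: 31/56·(-2) + 5/2·9/14 = 1/2 ✓
b·c²: 31/56·4 + 5/2·81/196 = 1273/392 ≠ 1/3 ⇒ order 2.
b·Ac: 5/2·(-2/7) = -5/7 ≠ 1/6

2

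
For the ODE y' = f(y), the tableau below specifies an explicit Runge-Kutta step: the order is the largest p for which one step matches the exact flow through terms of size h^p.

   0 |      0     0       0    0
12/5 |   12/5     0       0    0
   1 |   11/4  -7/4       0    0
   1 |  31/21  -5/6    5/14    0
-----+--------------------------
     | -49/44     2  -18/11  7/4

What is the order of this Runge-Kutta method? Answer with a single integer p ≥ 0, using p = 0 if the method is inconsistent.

1

b = (-49/44, 2, -18/11, 7/4)
c = (0, 12/5, 1, 1)
Ac = (0, 0, -21/5, -23/14)
Σ b_i: (-49/44)·1 + 2·1 + (-18/11)·1 + 7/4·1 = 1 ✓
b·c: 2·12/5 + (-18/11)·1 + 7/4·1 = 1081/220 ≠ 1/2 ⇒ order 1.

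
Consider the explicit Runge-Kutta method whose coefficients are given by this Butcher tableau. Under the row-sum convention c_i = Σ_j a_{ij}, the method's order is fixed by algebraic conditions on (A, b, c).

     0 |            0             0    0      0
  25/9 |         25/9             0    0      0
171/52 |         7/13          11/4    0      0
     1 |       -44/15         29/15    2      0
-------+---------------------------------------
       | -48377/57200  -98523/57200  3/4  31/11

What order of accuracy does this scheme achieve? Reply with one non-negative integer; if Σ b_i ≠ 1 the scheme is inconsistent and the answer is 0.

b = (-48377/57200, -98523/57200, 3/4, 31/11)
c = (0, 25/9, 171/52, 1)
Ac = (0, 0, 275/36, 8387/702)
Σ b_i: (-48377/57200)·1 + (-98523/57200)·1 + 3/4·1 + 31/11·1 = 1 ✓
b·c: (-98523/57200)·25/9 + 3/4·171/52 + 31/11·1 = 1/2 ✓
b·c²: (-98523/57200)·625/81 + 3/4·29241/2704 + 31/11·1 = -842953/356928 ≠ 1/3 ⇒ order 2.
b·Ac: 3/4·275/36 + 31/11·8387/702 = 2433901/61776 ≠ 1/6

2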